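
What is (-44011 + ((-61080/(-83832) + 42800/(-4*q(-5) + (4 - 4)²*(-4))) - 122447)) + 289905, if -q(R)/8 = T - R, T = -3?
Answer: 1734155439/13972 ≈ 1.2412e+5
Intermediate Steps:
q(R) = 24 + 8*R (q(R) = -8*(-3 - R) = 24 + 8*R)
(-44011 + ((-61080/(-83832) + 42800/(-4*q(-5) + (4 - 4)²*(-4))) - 122447)) + 289905 = (-44011 + ((-61080/(-83832) + 42800/(-4*(24 + 8*(-5)) + (4 - 4)²*(-4))) - 122447)) + 289905 = (-44011 + ((-61080*(-1/83832) + 42800/(-4*(24 - 40) + 0²*(-4))) - 122447)) + 289905 = (-44011 + ((2545/3493 + 42800/(-4*(-16) + 0*(-4))) - 122447)) + 289905 = (-44011 + ((2545/3493 + 42800/(64 + 0)) - 122447)) + 289905 = (-44011 + ((2545/3493 + 42800/64) - 122447)) + 289905 = (-44011 + ((2545/3493 + 42800*(1/64)) - 122447)) + 289905 = (-44011 + ((2545/3493 + 2675/4) - 122447)) + 289905 = (-44011 + (9353955/13972 - 122447)) + 289905 = (-44011 - 1701475529/13972) + 289905 = -2316397221/13972 + 289905 = 1734155439/13972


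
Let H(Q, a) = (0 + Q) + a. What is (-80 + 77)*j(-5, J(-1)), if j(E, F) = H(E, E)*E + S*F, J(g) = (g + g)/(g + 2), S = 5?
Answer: -120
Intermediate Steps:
H(Q, a) = Q + a
J(g) = 2*g/(2 + g) (J(g) = (2*g)/(2 + g) = 2*g/(2 + g))
j(E, F) = 2*E² + 5*F (j(E, F) = (E + E)*E + 5*F = (2*E)*E + 5*F = 2*E² + 5*F)
(-80 + 77)*j(-5, J(-1)) = (-80 + 77)*(2*(-5)² + 5*(2*(-1)/(2 - 1))) = -3*(2*25 + 5*(2*(-1)/1)) = -3*(50 + 5*(2*(-1)*1)) = -3*(50 + 5*(-2)) = -3*(50 - 10) = -3*40 = -120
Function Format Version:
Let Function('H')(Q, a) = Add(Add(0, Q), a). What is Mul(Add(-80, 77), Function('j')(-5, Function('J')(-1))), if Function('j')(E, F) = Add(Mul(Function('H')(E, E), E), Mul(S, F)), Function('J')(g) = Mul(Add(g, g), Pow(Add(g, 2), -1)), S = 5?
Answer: -120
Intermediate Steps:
Function('H')(Q, a) = Add(Q, a)
Function('J')(g) = Mul(2, g, Pow(Add(2, g), -1)) (Function('J')(g) = Mul(Mul(2, g), Pow(Add(2, g), -1)) = Mul(2, g, Pow(Add(2, g), -1)))
Function('j')(E, F) = Add(Mul(2, Pow(E, 2)), Mul(5, F)) (Function('j')(E, F) = Add(Mul(Add(E, E), E), Mul(5, F)) = Add(Mul(Mul(2, E), E), Mul(5, F)) = Add(Mul(2, Pow(E, 2)), Mul(5, F)))
Mul(Add(-80, 77), Function('j')(-5, Function('J')(-1))) = Mul(Add(-80, 77), Add(Mul(2, Pow(-5, 2)), Mul(5, Mul(2, -1, Pow(Add(2, -1), -1))))) = Mul(-3, Add(Mul(2, 25), Mul(5, Mul(2, -1, Pow(1, -1))))) = Mul(-3, Add(50, Mul(5, Mul(2, -1, 1)))) = Mul(-3, Add(50, Mul(5, -2))) = Mul(-3, Add(50, -10)) = Mul(-3, 40) = -120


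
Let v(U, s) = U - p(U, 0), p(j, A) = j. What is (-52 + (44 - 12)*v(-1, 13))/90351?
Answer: -52/90351 ≈ -0.00057553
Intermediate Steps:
v(U, s) = 0 (v(U, s) = U - U = 0)
(-52 + (44 - 12)*v(-1, 13))/90351 = (-52 + (44 - 12)*0)/90351 = (-52 + 32*0)*(1/90351) = (-52 + 0)*(1/90351) = -52*1/90351 = -52/90351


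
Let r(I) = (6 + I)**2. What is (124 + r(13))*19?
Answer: 9215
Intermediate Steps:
(124 + r(13))*19 = (124 + (6 + 13)**2)*19 = (124 + 19**2)*19 = (124 + 361)*19 = 485*19 = 9215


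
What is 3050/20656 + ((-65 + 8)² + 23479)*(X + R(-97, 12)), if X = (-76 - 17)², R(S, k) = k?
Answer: 2390841197749/10328 ≈ 2.3149e+8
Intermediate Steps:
X = 8649 (X = (-93)² = 8649)
3050/20656 + ((-65 + 8)² + 23479)*(X + R(-97, 12)) = 3050/20656 + ((-65 + 8)² + 23479)*(8649 + 12) = 3050*(1/20656) + ((-57)² + 23479)*8661 = 1525/10328 + (3249 + 23479)*8661 = 1525/10328 + 26728*8661 = 1525/10328 + 231491208 = 2390841197749/10328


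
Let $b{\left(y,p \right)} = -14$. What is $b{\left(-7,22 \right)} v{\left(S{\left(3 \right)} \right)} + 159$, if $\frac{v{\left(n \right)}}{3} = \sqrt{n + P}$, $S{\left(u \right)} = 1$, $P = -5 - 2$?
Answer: $159 - 42 i \sqrt{6} \approx 159.0 - 102.88 i$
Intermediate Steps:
$P = -7$ ($P = -5 - 2 = -7$)
$v{\left(n \right)} = 3 \sqrt{-7 + n}$ ($v{\left(n \right)} = 3 \sqrt{n - 7} = 3 \sqrt{-7 + n}$)
$b{\left(-7,22 \right)} v{\left(S{\left(3 \right)} \right)} + 159 = - 14 \cdot 3 \sqrt{-7 + 1} + 159 = - 14 \cdot 3 \sqrt{-6} + 159 = - 14 \cdot 3 i \sqrt{6} + 159 = - 42 i \sqrt{6} + 159 = 159 - 42 i \sqrt{6}$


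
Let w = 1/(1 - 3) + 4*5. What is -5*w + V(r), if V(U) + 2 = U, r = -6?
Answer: -211/2 ≈ -105.50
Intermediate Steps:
V(U) = -2 + U
w = 39/2 (w = 1/(-2) + 20 = -1/2 + 20 = 39/2 ≈ 19.500)
-5*w + V(r) = -5*39/2 + (-2 - 6) = -195/2 - 8 = -211/2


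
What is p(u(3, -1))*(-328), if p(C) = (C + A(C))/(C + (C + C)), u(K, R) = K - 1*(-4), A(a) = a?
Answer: -656/3 ≈ -218.67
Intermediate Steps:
u(K, R) = 4 + K (u(K, R) = K + 4 = 4 + K)
p(C) = ⅔ (p(C) = (C + C)/(C + (C + C)) = (2*C)/(C + 2*C) = (2*C)/((3*C)) = (2*C)*(1/(3*C)) = ⅔)
p(u(3, -1))*(-328) = (⅔)*(-328) = -656/3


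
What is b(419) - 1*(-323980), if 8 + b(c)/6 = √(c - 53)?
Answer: 323932 + 6*√366 ≈ 3.2405e+5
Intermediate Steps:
b(c) = -48 + 6*√(-53 + c) (b(c) = -48 + 6*√(c - 53) = -48 + 6*√(-53 + c))
b(419) - 1*(-323980) = (-48 + 6*√(-53 + 419)) - 1*(-323980) = (-48 + 6*√366) + 323980 = 323932 + 6*√366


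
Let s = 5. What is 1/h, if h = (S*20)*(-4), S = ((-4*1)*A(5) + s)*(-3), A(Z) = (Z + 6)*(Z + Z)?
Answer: -1/104400 ≈ -9.5785e-6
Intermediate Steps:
A(Z) = 2*Z*(6 + Z) (A(Z) = (6 + Z)*(2*Z) = 2*Z*(6 + Z))
S = 1305 (S = ((-4*1)*(2*5*(6 + 5)) + 5)*(-3) = (-8*5*11 + 5)*(-3) = (-4*110 + 5)*(-3) = (-440 + 5)*(-3) = -435*(-3) = 1305)
h = -104400 (h = (1305*20)*(-4) = 26100*(-4) = -104400)
1/h = 1/(-104400) = -1/104400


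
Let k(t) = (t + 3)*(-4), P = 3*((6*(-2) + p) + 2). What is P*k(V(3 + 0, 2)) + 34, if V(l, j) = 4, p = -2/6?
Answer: 902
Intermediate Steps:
p = -⅓ (p = -2*⅙ = -⅓ ≈ -0.33333)
P = -31 (P = 3*((6*(-2) - ⅓) + 2) = 3*((-12 - ⅓) + 2) = 3*(-37/3 + 2) = 3*(-31/3) = -31)
k(t) = -12 - 4*t (k(t) = (3 + t)*(-4) = -12 - 4*t)
P*k(V(3 + 0, 2)) + 34 = -31*(-12 - 4*4) + 34 = -31*(-12 - 16) + 34 = -31*(-28) + 34 = 868 + 34 = 902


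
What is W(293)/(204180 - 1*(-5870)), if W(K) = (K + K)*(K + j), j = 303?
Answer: 174628/105025 ≈ 1.6627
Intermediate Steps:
W(K) = 2*K*(303 + K) (W(K) = (K + K)*(K + 303) = (2*K)*(303 + K) = 2*K*(303 + K))
W(293)/(204180 - 1*(-5870)) = (2*293*(303 + 293))/(204180 - 1*(-5870)) = (2*293*596)/(204180 + 5870) = 349256/210050 = 349256*(1/210050) = 174628/105025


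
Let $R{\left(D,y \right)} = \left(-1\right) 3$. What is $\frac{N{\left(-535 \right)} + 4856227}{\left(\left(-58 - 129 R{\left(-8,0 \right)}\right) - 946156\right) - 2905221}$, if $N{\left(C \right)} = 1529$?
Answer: $- \frac{1214439}{962762} \approx -1.2614$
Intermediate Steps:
$R{\left(D,y \right)} = -3$
$\frac{N{\left(-535 \right)} + 4856227}{\left(\left(-58 - 129 R{\left(-8,0 \right)}\right) - 946156\right) - 2905221} = \frac{1529 + 4856227}{\left(\left(-58 - -387\right) - 946156\right) - 2905221} = \frac{4857756}{\left(\left(-58 + 387\right) - 946156\right) - 2905221} = \frac{4857756}{\left(329 - 946156\right) - 2905221} = \frac{4857756}{-945827 - 2905221} = \frac{4857756}{-3851048} = 4857756 \left(- \frac{1}{3851048}\right) = - \frac{1214439}{962762}$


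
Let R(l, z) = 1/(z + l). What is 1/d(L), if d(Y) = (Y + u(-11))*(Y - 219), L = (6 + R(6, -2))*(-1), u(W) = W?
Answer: 16/62169 ≈ 0.00025736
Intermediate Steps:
R(l, z) = 1/(l + z)
L = -25/4 (L = (6 + 1/(6 - 2))*(-1) = (6 + 1/4)*(-1) = (6 + ¼)*(-1) = (25/4)*(-1) = -25/4 ≈ -6.2500)
d(Y) = (-219 + Y)*(-11 + Y) (d(Y) = (Y - 11)*(Y - 219) = (-11 + Y)*(-219 + Y) = (-219 + Y)*(-11 + Y))
1/d(L) = 1/(2409 + (-25/4)² - 230*(-25/4)) = 1/(2409 + 625/16 + 2875/2) = 1/(62169/16) = 16/62169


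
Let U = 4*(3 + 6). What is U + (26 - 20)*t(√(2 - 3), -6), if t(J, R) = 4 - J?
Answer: 60 - 6*I ≈ 60.0 - 6.0*I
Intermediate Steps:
U = 36 (U = 4*9 = 36)
U + (26 - 20)*t(√(2 - 3), -6) = 36 + (26 - 20)*(4 - √(2 - 3)) = 36 + 6*(4 - √(-1)) = 36 + 6*(4 - I) = 36 + (24 - 6*I) = 60 - 6*I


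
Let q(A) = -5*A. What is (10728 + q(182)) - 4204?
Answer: 5614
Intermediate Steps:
(10728 + q(182)) - 4204 = (10728 - 5*182) - 4204 = (10728 - 910) - 4204 = 9818 - 4204 = 5614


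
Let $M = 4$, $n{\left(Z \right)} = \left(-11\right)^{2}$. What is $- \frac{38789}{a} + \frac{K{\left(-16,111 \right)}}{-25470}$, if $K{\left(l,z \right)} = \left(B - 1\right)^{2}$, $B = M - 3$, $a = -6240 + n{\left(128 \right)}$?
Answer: $\frac{38789}{6119} \approx 6.3391$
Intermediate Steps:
$n{\left(Z \right)} = 121$
$a = -6119$ ($a = -6240 + 121 = -6119$)
$B = 1$ ($B = 4 - 3 = 1$)
$K{\left(l,z \right)} = 0$ ($K{\left(l,z \right)} = \left(1 - 1\right)^{2} = 0^{2} = 0$)
$- \frac{38789}{a} + \frac{K{\left(-16,111 \right)}}{-25470} = - \frac{38789}{-6119} + \frac{0}{-25470} = \left(-38789\right) \left(- \frac{1}{6119}\right) + 0 \left(- \frac{1}{25470}\right) = \frac{38789}{6119} + 0 = \frac{38789}{6119}$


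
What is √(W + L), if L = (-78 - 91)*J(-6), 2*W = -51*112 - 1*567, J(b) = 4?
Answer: I*√15262/2 ≈ 61.77*I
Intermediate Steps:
W = -6279/2 (W = (-51*112 - 1*567)/2 = (-5712 - 567)/2 = (½)*(-6279) = -6279/2 ≈ -3139.5)
L = -676 (L = (-78 - 91)*4 = -169*4 = -676)
√(W + L) = √(-6279/2 - 676) = √(-7631/2) = I*√15262/2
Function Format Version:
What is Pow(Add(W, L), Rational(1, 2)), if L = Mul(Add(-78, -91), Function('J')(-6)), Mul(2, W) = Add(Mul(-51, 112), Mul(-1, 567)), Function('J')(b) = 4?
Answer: Mul(Rational(1, 2), I, Pow(15262, Rational(1, 2))) ≈ Mul(61.770, I)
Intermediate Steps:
W = Rational(-6279, 2) (W = Mul(Rational(1, 2), Add(Mul(-51, 112), Mul(-1, 567))) = Mul(Rational(1, 2), Add(-5712, -567)) = Mul(Rational(1, 2), -6279) = Rational(-6279, 2) ≈ -3139.5)
L = -676 (L = Mul(Add(-78, -91), 4) = Mul(-169, 4) = -676)
Pow(Add(W, L), Rational(1, 2)) = Pow(Add(Rational(-6279, 2), -676), Rational(1, 2)) = Pow(Rational(-7631, 2), Rational(1, 2)) = Mul(Rational(1, 2), I, Pow(15262, Rational(1, 2)))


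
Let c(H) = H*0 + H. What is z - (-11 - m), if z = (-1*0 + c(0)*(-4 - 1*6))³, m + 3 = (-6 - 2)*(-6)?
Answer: 56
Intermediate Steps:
c(H) = H (c(H) = 0 + H = H)
m = 45 (m = -3 + (-6 - 2)*(-6) = -3 - 8*(-6) = -3 + 48 = 45)
z = 0 (z = (-1*0 + 0*(-4 - 1*6))³ = (0 + 0*(-4 - 6))³ = (0 + 0*(-10))³ = (0 + 0)³ = 0³ = 0)
z - (-11 - m) = 0 - (-11 - 1*45) = 0 - (-11 - 45) = 0 - 1*(-56) = 0 + 56 = 56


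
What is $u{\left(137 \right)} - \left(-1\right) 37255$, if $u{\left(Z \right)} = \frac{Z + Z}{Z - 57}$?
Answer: $\frac{1490337}{40} \approx 37258.0$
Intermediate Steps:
$u{\left(Z \right)} = \frac{2 Z}{-57 + Z}$
$u{\left(137 \right)} - \left(-1\right) 37255 = 2 \cdot 137 \frac{1}{-57 + 137} - \left(-1\right) 37255 = 2 \cdot 137 \cdot \frac{1}{80} - -37255 = 2 \cdot 137 \cdot \frac{1}{80} + 37255 = \frac{137}{40} + 37255 = \frac{1490337}{40}$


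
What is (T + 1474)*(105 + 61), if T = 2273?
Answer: 622002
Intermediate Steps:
(T + 1474)*(105 + 61) = (2273 + 1474)*(105 + 61) = 3747*166 = 622002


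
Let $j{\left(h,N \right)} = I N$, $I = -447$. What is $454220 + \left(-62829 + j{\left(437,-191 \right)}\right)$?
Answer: $476768$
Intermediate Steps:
$j{\left(h,N \right)} = - 447 N$
$454220 + \left(-62829 + j{\left(437,-191 \right)}\right) = 454220 - -22548 = 454220 + \left(-62829 + 85377\right) = 454220 + 22548 = 476768$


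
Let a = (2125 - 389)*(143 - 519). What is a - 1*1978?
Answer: -654714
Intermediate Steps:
a = -652736 (a = 1736*(-376) = -652736)
a - 1*1978 = -652736 - 1*1978 = -652736 - 1978 = -654714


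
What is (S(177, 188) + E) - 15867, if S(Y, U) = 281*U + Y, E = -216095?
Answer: -178957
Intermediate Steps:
S(Y, U) = Y + 281*U
(S(177, 188) + E) - 15867 = ((177 + 281*188) - 216095) - 15867 = ((177 + 52828) - 216095) - 15867 = (53005 - 216095) - 15867 = -163090 - 15867 = -178957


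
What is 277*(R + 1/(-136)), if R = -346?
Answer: -13034789/136 ≈ -95844.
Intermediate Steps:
277*(R + 1/(-136)) = 277*(-346 + 1/(-136)) = 277*(-346 - 1/136) = 277*(-47057/136) = -13034789/136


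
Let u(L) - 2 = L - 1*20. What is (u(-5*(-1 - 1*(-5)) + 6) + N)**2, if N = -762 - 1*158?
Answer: 906304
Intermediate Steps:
u(L) = -18 + L (u(L) = 2 + (L - 1*20) = 2 + (L - 20) = 2 + (-20 + L) = -18 + L)
N = -920 (N = -762 - 158 = -920)
(u(-5*(-1 - 1*(-5)) + 6) + N)**2 = ((-18 + (-5*(-1 - 1*(-5)) + 6)) - 920)**2 = ((-18 + (-5*(-1 + 5) + 6)) - 920)**2 = ((-18 + (-5*4 + 6)) - 920)**2 = ((-18 + (-20 + 6)) - 920)**2 = ((-18 - 14) - 920)**2 = (-32 - 920)**2 = (-952)**2 = 906304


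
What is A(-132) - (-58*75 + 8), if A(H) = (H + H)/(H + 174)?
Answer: 30350/7 ≈ 4335.7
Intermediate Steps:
A(H) = 2*H/(174 + H) (A(H) = (2*H)/(174 + H) = 2*H/(174 + H))
A(-132) - (-58*75 + 8) = 2*(-132)/(174 - 132) - (-58*75 + 8) = 2*(-132)/42 - (-4350 + 8) = 2*(-132)*(1/42) - 1*(-4342) = -44/7 + 4342 = 30350/7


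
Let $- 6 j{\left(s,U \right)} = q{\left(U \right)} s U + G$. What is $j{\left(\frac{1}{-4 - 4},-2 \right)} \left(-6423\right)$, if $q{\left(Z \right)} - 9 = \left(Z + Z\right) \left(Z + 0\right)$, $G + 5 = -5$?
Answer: $- \frac{49243}{8} \approx -6155.4$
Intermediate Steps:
$G = -10$ ($G = -5 - 5 = -10$)
$q{\left(Z \right)} = 9 + 2 Z^{2}$ ($q{\left(Z \right)} = 9 + \left(Z + Z\right) \left(Z + 0\right) = 9 + 2 Z Z = 9 + 2 Z^{2}$)
$j{\left(s,U \right)} = \frac{5}{3} - \frac{U s \left(9 + 2 U^{2}\right)}{6}$ ($j{\left(s,U \right)} = - \frac{\left(9 + 2 U^{2}\right) s U - 10}{6} = - \frac{s \left(9 + 2 U^{2}\right) U - 10}{6} = - \frac{U s \left(9 + 2 U^{2}\right) - 10}{6} = - \frac{-10 + U s \left(9 + 2 U^{2}\right)}{6} = \frac{5}{3} - \frac{U s \left(9 + 2 U^{2}\right)}{6}$)
$j{\left(\frac{1}{-4 - 4},-2 \right)} \left(-6423\right) = \left(\frac{5}{3} - - \frac{9 + 2 \left(-2\right)^{2}}{3 \left(-4 - 4\right)}\right) \left(-6423\right) = \left(\frac{5}{3} - - \frac{9 + 2 \cdot 4}{3 \left(-8\right)}\right) \left(-6423\right) = \left(\frac{5}{3} - \left(- \frac{1}{3}\right) \left(- \frac{1}{8}\right) \left(9 + 8\right)\right) \left(-6423\right) = \left(\frac{5}{3} - \left(- \frac{1}{3}\right) \left(- \frac{1}{8}\right) 17\right) \left(-6423\right) = \left(\frac{5}{3} - \frac{17}{24}\right) \left(-6423\right) = \frac{23}{24} \left(-6423\right) = - \frac{49243}{8}$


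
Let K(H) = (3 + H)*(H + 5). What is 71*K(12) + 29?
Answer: 18134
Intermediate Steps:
K(H) = (3 + H)*(5 + H)
71*K(12) + 29 = 71*(15 + 12² + 8*12) + 29 = 71*(15 + 144 + 96) + 29 = 71*255 + 29 = 18105 + 29 = 18134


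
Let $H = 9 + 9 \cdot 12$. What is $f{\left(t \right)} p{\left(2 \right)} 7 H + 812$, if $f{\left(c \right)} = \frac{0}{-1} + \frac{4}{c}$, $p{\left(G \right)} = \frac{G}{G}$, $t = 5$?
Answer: $\frac{7336}{5} \approx 1467.2$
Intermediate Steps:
$p{\left(G \right)} = 1$
$f{\left(c \right)} = \frac{4}{c}$ ($f{\left(c \right)} = 0 \left(-1\right) + \frac{4}{c} = 0 + \frac{4}{c} = \frac{4}{c}$)
$H = 117$ ($H = 9 + 108 = 117$)
$f{\left(t \right)} p{\left(2 \right)} 7 H + 812 = \frac{4}{5} \cdot 1 \cdot 7 \cdot 117 + 812 = \frac{4}{5} \cdot 7 \cdot 117 + 812 = \frac{28}{5} \cdot 117 + 812 = \frac{3276}{5} + 812 = \frac{7336}{5}$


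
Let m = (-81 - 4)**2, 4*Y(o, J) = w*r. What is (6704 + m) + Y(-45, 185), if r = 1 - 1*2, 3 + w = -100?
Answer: 55819/4 ≈ 13955.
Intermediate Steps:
w = -103 (w = -3 - 100 = -103)
r = -1 (r = 1 - 2 = -1)
Y(o, J) = 103/4 (Y(o, J) = (-103*(-1))/4 = (1/4)*103 = 103/4)
m = 7225 (m = (-85)**2 = 7225)
(6704 + m) + Y(-45, 185) = (6704 + 7225) + 103/4 = 13929 + 103/4 = 55819/4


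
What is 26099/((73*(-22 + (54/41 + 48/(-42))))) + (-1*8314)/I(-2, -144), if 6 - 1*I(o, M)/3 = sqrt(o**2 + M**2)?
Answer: -576085906/36981873 + 4157*sqrt(5185)/15528 ≈ 3.6995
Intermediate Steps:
I(o, M) = 18 - 3*sqrt(M**2 + o**2) (I(o, M) = 18 - 3*sqrt(o**2 + M**2) = 18 - 3*sqrt(M**2 + o**2))
26099/((73*(-22 + (54/41 + 48/(-42))))) + (-1*8314)/I(-2, -144) = 26099/((73*(-22 + (54/41 + 48/(-42))))) + (-1*8314)/(18 - 3*sqrt((-144)**2 + (-2)**2)) = 26099/((73*(-22 + (54*(1/41) + 48*(-1/42))))) - 8314/(18 - 3*sqrt(20736 + 4)) = 26099/((73*(-22 + (54/41 - 8/7)))) - 8314/(18 - 6*sqrt(5185)) = 26099/((73*(-22 + 50/287))) - 8314/(18 - 6*sqrt(5185)) = 26099/((73*(-6264/287))) - 8314/(18 - 6*sqrt(5185)) = 26099/(-457272/287) - 8314/(18 - 6*sqrt(5185)) = 26099*(-287/457272) - 8314/(18 - 6*sqrt(5185)) = -7490413/457272 - 8314/(18 - 6*sqrt(5185))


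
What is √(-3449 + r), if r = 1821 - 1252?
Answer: 24*I*√5 ≈ 53.666*I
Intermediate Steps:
r = 569
√(-3449 + r) = √(-3449 + 569) = √(-2880) = 24*I*√5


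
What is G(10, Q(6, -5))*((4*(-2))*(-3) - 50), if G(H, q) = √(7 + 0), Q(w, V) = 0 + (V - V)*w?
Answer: -26*√7 ≈ -68.790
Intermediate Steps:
Q(w, V) = 0 (Q(w, V) = 0 + 0*w = 0 + 0 = 0)
G(H, q) = √7
G(10, Q(6, -5))*((4*(-2))*(-3) - 50) = √7*((4*(-2))*(-3) - 50) = √7*(-8*(-3) - 50) = √7*(24 - 50) = √7*(-26) = -26*√7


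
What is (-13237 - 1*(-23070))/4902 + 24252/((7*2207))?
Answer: 270793321/75730998 ≈ 3.5757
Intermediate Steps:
(-13237 - 1*(-23070))/4902 + 24252/((7*2207)) = (-13237 + 23070)*(1/4902) + 24252/15449 = 9833*(1/4902) + 24252*(1/15449) = 9833/4902 + 24252/15449 = 270793321/75730998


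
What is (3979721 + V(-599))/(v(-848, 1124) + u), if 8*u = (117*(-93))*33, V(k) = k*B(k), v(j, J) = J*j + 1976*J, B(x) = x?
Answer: 11569392/3261301 ≈ 3.5475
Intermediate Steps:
v(j, J) = 1976*J + J*j
V(k) = k² (V(k) = k*k = k²)
u = -359073/8 (u = ((117*(-93))*33)/8 = (-10881*33)/8 = (⅛)*(-359073) = -359073/8 ≈ -44884.)
(3979721 + V(-599))/(v(-848, 1124) + u) = (3979721 + (-599)²)/(1124*(1976 - 848) - 359073/8) = (3979721 + 358801)/(1124*1128 - 359073/8) = 4338522/(1267872 - 359073/8) = 4338522/(9783903/8) = 4338522*(8/9783903) = 11569392/3261301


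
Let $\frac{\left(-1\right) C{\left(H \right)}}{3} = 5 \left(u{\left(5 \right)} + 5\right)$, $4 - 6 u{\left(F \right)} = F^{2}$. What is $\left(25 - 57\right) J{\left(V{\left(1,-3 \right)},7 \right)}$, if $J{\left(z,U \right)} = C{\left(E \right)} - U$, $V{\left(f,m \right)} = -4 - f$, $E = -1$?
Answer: $944$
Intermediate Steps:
$u{\left(F \right)} = \frac{2}{3} - \frac{F^{2}}{6}$
$C{\left(H \right)} = - \frac{45}{2}$ ($C{\left(H \right)} = - 3 \cdot 5 \left(\left(\frac{2}{3} - \frac{5^{2}}{6}\right) + 5\right) = - 3 \cdot 5 \left(\left(\frac{2}{3} - \frac{25}{6}\right) + 5\right) = - 3 \cdot 5 \left(- \frac{7}{2} + 5\right) = - 3 \cdot 5 \cdot \frac{3}{2} = \left(-3\right) \frac{15}{2} = - \frac{45}{2}$)
$J{\left(z,U \right)} = - \frac{45}{2} - U$
$\left(25 - 57\right) J{\left(V{\left(1,-3 \right)},7 \right)} = \left(25 - 57\right) \left(- \frac{45}{2} - 7\right) = - 32 \left(- \frac{45}{2} - 7\right) = \left(-32\right) \left(- \frac{59}{2}\right) = 944$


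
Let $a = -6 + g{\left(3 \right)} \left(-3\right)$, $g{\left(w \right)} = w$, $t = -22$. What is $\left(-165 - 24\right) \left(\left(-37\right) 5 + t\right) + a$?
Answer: $39108$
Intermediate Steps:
$a = -15$ ($a = -6 + 3 \left(-3\right) = -6 - 9 = -15$)
$\left(-165 - 24\right) \left(\left(-37\right) 5 + t\right) + a = \left(-165 - 24\right) \left(\left(-37\right) 5 - 22\right) - 15 = - 189 \left(-185 - 22\right) - 15 = \left(-189\right) \left(-207\right) - 15 = 39123 - 15 = 39108$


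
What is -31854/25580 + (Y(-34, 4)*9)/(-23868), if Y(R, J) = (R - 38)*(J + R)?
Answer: -5822067/2826590 ≈ -2.0597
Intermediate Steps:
Y(R, J) = (-38 + R)*(J + R)
-31854/25580 + (Y(-34, 4)*9)/(-23868) = -31854/25580 + (((-34)**2 - 38*4 - 38*(-34) + 4*(-34))*9)/(-23868) = -31854*1/25580 + ((1156 - 152 + 1292 - 136)*9)*(-1/23868) = -15927/12790 + (2160*9)*(-1/23868) = -15927/12790 + 19440*(-1/23868) = -15927/12790 - 180/221 = -5822067/2826590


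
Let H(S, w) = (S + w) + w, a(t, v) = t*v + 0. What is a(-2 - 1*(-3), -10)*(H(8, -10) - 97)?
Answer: 1090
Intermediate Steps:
a(t, v) = t*v
H(S, w) = S + 2*w
a(-2 - 1*(-3), -10)*(H(8, -10) - 97) = ((-2 - 1*(-3))*(-10))*((8 + 2*(-10)) - 97) = ((-2 + 3)*(-10))*((8 - 20) - 97) = (1*(-10))*(-12 - 97) = -10*(-109) = 1090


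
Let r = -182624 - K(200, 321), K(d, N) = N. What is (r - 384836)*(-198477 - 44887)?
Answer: 138177455284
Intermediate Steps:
r = -182945 (r = -182624 - 1*321 = -182624 - 321 = -182945)
(r - 384836)*(-198477 - 44887) = (-182945 - 384836)*(-198477 - 44887) = -567781*(-243364) = 138177455284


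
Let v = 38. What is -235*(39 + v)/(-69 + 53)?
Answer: 18095/16 ≈ 1130.9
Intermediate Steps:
-235*(39 + v)/(-69 + 53) = -235*(39 + 38)/(-69 + 53) = -18095/(-16) = -18095*(-1)/16 = -235*(-77/16) = 18095/16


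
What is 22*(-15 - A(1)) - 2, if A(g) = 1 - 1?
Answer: -332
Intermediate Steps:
A(g) = 0
22*(-15 - A(1)) - 2 = 22*(-15 - 1*0) - 2 = 22*(-15 + 0) - 2 = 22*(-15) - 2 = -330 - 2 = -332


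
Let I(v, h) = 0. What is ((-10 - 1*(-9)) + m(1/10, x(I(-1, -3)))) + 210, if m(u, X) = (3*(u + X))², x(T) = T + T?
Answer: 20909/100 ≈ 209.09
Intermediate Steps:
x(T) = 2*T
m(u, X) = (3*X + 3*u)² (m(u, X) = (3*(X + u))² = (3*X + 3*u)²)
((-10 - 1*(-9)) + m(1/10, x(I(-1, -3)))) + 210 = ((-10 - 1*(-9)) + 9*(2*0 + 1/10)²) + 210 = ((-10 + 9) + 9*(0 + ⅒)²) + 210 = (-1 + 9*(⅒)²) + 210 = (-1 + 9*(1/100)) + 210 = (-1 + 9/100) + 210 = -91/100 + 210 = 20909/100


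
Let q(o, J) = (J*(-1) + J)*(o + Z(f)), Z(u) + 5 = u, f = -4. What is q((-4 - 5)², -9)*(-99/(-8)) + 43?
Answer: 43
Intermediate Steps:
Z(u) = -5 + u
q(o, J) = 0 (q(o, J) = (J*(-1) + J)*(o + (-5 - 4)) = (-J + J)*(o - 9) = 0*(-9 + o) = 0)
q((-4 - 5)², -9)*(-99/(-8)) + 43 = 0*(-99/(-8)) + 43 = 0*(-99*(-⅛)) + 43 = 0*(99/8) + 43 = 0 + 43 = 43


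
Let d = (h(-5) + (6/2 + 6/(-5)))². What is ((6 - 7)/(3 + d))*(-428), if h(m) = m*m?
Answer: 10700/18031 ≈ 0.59342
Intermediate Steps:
h(m) = m²
d = 17956/25 (d = ((-5)² + (6/2 + 6/(-5)))² = (25 + (6*(½) + 6*(-⅕)))² = (25 + (3 - 6/5))² = (25 + 9/5)² = (134/5)² = 17956/25 ≈ 718.24)
((6 - 7)/(3 + d))*(-428) = ((6 - 7)/(3 + 17956/25))*(-428) = -1/18031/25*(-428) = -1*25/18031*(-428) = -25/18031*(-428) = 10700/18031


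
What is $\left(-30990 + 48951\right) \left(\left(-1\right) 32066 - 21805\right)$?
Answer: $-967577031$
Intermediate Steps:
$\left(-30990 + 48951\right) \left(\left(-1\right) 32066 - 21805\right) = 17961 \left(-32066 - 21805\right) = 17961 \left(-53871\right) = -967577031$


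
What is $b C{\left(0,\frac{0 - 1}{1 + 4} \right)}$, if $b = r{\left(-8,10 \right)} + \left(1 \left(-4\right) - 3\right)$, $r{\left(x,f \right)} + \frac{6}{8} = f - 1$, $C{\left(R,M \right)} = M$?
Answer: $- \frac{1}{4} \approx -0.25$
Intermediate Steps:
$r{\left(x,f \right)} = - \frac{7}{4} + f$ ($r{\left(x,f \right)} = - \frac{3}{4} + \left(f - 1\right) = - \frac{3}{4} + \left(-1 + f\right) = - \frac{7}{4} + f$)
$b = \frac{5}{4}$ ($b = \left(- \frac{7}{4} + 10\right) + \left(1 \left(-4\right) - 3\right) = \frac{33}{4} - 7 = \frac{5}{4} \approx 1.25$)
$b C{\left(0,\frac{0 - 1}{1 + 4} \right)} = \frac{5 \frac{0 - 1}{1 + 4}}{4} = \frac{5 \left(- \frac{1}{5}\right)}{4} = \frac{5 \left(\left(-1\right) \frac{1}{5}\right)}{4} = \frac{5}{4} \left(- \frac{1}{5}\right) = - \frac{1}{4}$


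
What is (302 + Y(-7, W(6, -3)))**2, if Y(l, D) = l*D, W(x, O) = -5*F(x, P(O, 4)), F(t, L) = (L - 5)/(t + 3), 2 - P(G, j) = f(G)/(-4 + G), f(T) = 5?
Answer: 6959044/81 ≈ 85914.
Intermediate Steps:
P(G, j) = 2 - 5/(-4 + G)
F(t, L) = (-5 + L)/(3 + t)
W(x, O) = -5*(-5 + (-13 + 2*O)/(-4 + O))/(3 + x)
Y(l, D) = D*l
(302 + Y(-7, W(6, -3)))**2 = (302 + (5*(-7 + 3*(-3))/((-4 - 3)*(3 + 6)))*(-7))**2 = (302 + (5*(-7 - 9)/(-7*9))*(-7))**2 = (302 + (5*(-1/7)*(1/9)*(-16))*(-7))**2 = (302 + (80/63)*(-7))**2 = (302 - 80/9)**2 = (2638/9)**2 = 6959044/81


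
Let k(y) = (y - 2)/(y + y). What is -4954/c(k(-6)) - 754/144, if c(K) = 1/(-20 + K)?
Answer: 6895591/72 ≈ 95772.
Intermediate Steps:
k(y) = (-2 + y)/(2*y) (k(y) = (-2 + y)/((2*y)) = (-2 + y)*(1/(2*y)) = (-2 + y)/(2*y))
-4954/c(k(-6)) - 754/144 = -4954/(1/(-20 + (½)*(-2 - 6)/(-6))) - 754/144 = -4954/(1/(-20 + (½)*(-⅙)*(-8))) - 754*1/144 = -4954/(1/(-20 + ⅔)) - 377/72 = -4954/(1/(-58/3)) - 377/72 = -4954/(-3/58) - 377/72 = -4954*(-58/3) - 377/72 = 287332/3 - 377/72 = 6895591/72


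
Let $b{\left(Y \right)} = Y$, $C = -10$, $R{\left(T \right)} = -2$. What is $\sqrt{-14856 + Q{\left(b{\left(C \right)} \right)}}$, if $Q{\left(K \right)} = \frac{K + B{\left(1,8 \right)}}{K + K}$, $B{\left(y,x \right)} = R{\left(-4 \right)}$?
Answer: $\frac{9 i \sqrt{4585}}{5} \approx 121.88 i$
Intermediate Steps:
$B{\left(y,x \right)} = -2$
$Q{\left(K \right)} = \frac{-2 + K}{2 K}$ ($Q{\left(K \right)} = \frac{K - 2}{K + K} = \frac{-2 + K}{2 K}$)
$\sqrt{-14856 + Q{\left(b{\left(C \right)} \right)}} = \sqrt{-14856 + \frac{-2 - 10}{2 \left(-10\right)}} = \sqrt{-14856 + \frac{1}{2} \left(- \frac{1}{10}\right) \left(-12\right)} = \sqrt{-14856 + \frac{3}{5}} = \sqrt{- \frac{74277}{5}} = \frac{9 i \sqrt{4585}}{5}$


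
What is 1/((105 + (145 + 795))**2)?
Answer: 1/1092025 ≈ 9.1573e-7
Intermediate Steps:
1/((105 + (145 + 795))**2) = 1/((105 + 940)**2) = 1/(1045**2) = 1/1092025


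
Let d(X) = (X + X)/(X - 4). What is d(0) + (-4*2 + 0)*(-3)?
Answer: 24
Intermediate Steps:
d(X) = 2*X/(-4 + X) (d(X) = (2*X)/(-4 + X) = 2*X/(-4 + X))
d(0) + (-4*2 + 0)*(-3) = 2*0/(-4 + 0) + (-4*2 + 0)*(-3) = 2*0/(-4) + (-8 + 0)*(-3) = 2*0*(-¼) - 8*(-3) = 0 + 24 = 24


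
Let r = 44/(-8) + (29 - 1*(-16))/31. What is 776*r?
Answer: -97388/31 ≈ -3141.5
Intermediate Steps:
r = -251/62 (r = 44*(-1/8) + (29 + 16)*(1/31) = -11/2 + 45*(1/31) = -11/2 + 45/31 = -251/62 ≈ -4.0484)
776*r = 776*(-251/62) = -97388/31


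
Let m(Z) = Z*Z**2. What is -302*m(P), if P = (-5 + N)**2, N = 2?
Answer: -220158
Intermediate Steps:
P = 9 (P = (-5 + 2)**2 = (-3)**2 = 9)
m(Z) = Z**3
-302*m(P) = -302*9**3 = -302*729 = -220158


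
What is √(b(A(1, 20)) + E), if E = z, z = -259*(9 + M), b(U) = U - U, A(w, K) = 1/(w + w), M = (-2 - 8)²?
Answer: I*√28231 ≈ 168.02*I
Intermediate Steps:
M = 100 (M = (-10)² = 100)
A(w, K) = 1/(2*w)
b(U) = 0
z = -28231 (z = -259*(9 + 100) = -259*109 = -28231)
E = -28231
√(b(A(1, 20)) + E) = √(0 - 28231) = √(-28231) = I*√28231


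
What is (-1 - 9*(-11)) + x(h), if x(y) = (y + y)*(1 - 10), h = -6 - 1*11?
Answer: 404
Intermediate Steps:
h = -17 (h = -6 - 11 = -17)
x(y) = -18*y (x(y) = (2*y)*(-9) = -18*y)
(-1 - 9*(-11)) + x(h) = (-1 - 9*(-11)) - 18*(-17) = (-1 + 99) + 306 = 98 + 306 = 404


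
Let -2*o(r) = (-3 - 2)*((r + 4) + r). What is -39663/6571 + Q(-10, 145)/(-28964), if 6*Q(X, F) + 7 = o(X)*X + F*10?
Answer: -6904905145/1141934664 ≈ -6.0467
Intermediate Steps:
o(r) = 10 + 5*r (o(r) = -(-3 - 2)*((r + 4) + r)/2 = -(-5)*((4 + r) + r)/2 = -(-5)*(4 + 2*r)/2 = -(-20 - 10*r)/2 = 10 + 5*r)
Q(X, F) = -7/6 + 5*F/3 + X*(10 + 5*X)/6 (Q(X, F) = -7/6 + ((10 + 5*X)*X + F*10)/6 = -7/6 + (X*(10 + 5*X) + 10*F)/6 = -7/6 + (10*F + X*(10 + 5*X))/6 = -7/6 + (5*F/3 + X*(10 + 5*X)/6) = -7/6 + 5*F/3 + X*(10 + 5*X)/6)
-39663/6571 + Q(-10, 145)/(-28964) = -39663/6571 + (-7/6 + (5/3)*145 + (5/6)*(-10)*(2 - 10))/(-28964) = -39663*1/6571 + (-7/6 + 725/3 + (5/6)*(-10)*(-8))*(-1/28964) = -39663/6571 + (-7/6 + 725/3 + 200/3)*(-1/28964) = -39663/6571 + (1843/6)*(-1/28964) = -39663/6571 - 1843/173784 = -6904905145/1141934664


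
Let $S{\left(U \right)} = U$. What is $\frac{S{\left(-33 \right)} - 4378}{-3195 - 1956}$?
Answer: $\frac{4411}{5151} \approx 0.85634$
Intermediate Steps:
$\frac{S{\left(-33 \right)} - 4378}{-3195 - 1956} = \frac{-33 - 4378}{-3195 - 1956} = - \frac{4411}{-3195 - 1956} = - \frac{4411}{-5151} = \left(-4411\right) \left(- \frac{1}{5151}\right) = \frac{4411}{5151}$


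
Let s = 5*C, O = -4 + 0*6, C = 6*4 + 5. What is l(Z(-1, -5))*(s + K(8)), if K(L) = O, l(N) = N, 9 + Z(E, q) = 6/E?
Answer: -2115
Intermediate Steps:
C = 29 (C = 24 + 5 = 29)
Z(E, q) = -9 + 6/E
O = -4 (O = -4 + 0 = -4)
K(L) = -4
s = 145 (s = 5*29 = 145)
l(Z(-1, -5))*(s + K(8)) = (-9 + 6/(-1))*(145 - 4) = (-9 + 6*(-1))*141 = (-9 - 6)*141 = -15*141 = -2115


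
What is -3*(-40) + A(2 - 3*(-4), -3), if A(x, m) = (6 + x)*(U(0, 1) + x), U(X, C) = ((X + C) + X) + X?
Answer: 420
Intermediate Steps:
U(X, C) = C + 3*X (U(X, C) = ((C + X) + X) + X = (C + 2*X) + X = C + 3*X)
A(x, m) = (1 + x)*(6 + x) (A(x, m) = (6 + x)*((1 + 3*0) + x) = (6 + x)*((1 + 0) + x) = (6 + x)*(1 + x) = (1 + x)*(6 + x))
-3*(-40) + A(2 - 3*(-4), -3) = -3*(-40) + (6 + (2 - 3*(-4))² + 7*(2 - 3*(-4))) = 120 + (6 + (2 + 12)² + 7*(2 + 12)) = 120 + (6 + 14² + 7*14) = 120 + (6 + 196 + 98) = 120 + 300 = 420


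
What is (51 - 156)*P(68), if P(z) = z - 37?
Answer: -3255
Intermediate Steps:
P(z) = -37 + z
(51 - 156)*P(68) = (51 - 156)*(-37 + 68) = -105*31 = -3255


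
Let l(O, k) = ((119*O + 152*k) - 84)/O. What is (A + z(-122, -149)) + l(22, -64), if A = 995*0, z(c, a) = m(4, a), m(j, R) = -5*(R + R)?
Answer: 1163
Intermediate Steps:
m(j, R) = -10*R
z(c, a) = -10*a
A = 0
l(O, k) = (-84 + 119*O + 152*k)/O
(A + z(-122, -149)) + l(22, -64) = (0 - 10*(-149)) + (-84 + 119*22 + 152*(-64))/22 = (0 + 1490) + (-84 + 2618 - 9728)/22 = 1490 + (1/22)*(-7194) = 1490 - 327 = 1163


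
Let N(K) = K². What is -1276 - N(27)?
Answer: -2005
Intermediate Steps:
-1276 - N(27) = -1276 - 1*27² = -1276 - 1*729 = -1276 - 729 = -2005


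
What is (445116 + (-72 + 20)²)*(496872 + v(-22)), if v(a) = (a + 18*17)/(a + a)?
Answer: 2447569614220/11 ≈ 2.2251e+11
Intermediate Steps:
v(a) = (306 + a)/(2*a) (v(a) = (a + 306)/((2*a)) = (306 + a)*(1/(2*a)) = (306 + a)/(2*a))
(445116 + (-72 + 20)²)*(496872 + v(-22)) = (445116 + (-72 + 20)²)*(496872 + (½)*(306 - 22)/(-22)) = (445116 + (-52)²)*(496872 + (½)*(-1/22)*284) = (445116 + 2704)*(496872 - 71/11) = 447820*(5465521/11) = 2447569614220/11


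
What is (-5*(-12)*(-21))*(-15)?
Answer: 18900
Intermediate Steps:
(-5*(-12)*(-21))*(-15) = (60*(-21))*(-15) = -1260*(-15) = 18900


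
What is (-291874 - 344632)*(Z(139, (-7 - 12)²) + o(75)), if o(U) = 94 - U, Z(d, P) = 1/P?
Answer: -4366431160/361 ≈ -1.2095e+7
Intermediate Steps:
(-291874 - 344632)*(Z(139, (-7 - 12)²) + o(75)) = (-291874 - 344632)*(1/((-7 - 12)²) + (94 - 1*75)) = -636506*(1/((-19)²) + (94 - 75)) = -636506*(1/361 + 19) = -636506*6860/361 = -4366431160/361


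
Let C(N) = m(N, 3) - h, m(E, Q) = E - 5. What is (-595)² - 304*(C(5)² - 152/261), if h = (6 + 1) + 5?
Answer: 81021197/261 ≈ 3.1043e+5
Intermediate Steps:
h = 12 (h = 7 + 5 = 12)
m(E, Q) = -5 + E
C(N) = -17 + N (C(N) = (-5 + N) - 1*12 = (-5 + N) - 12 = -17 + N)
(-595)² - 304*(C(5)² - 152/261) = (-595)² - 304*((-17 + 5)² - 152/261) = 354025 - 304*((-12)² - 152*1/261) = 354025 - 304*(144 - 152/261) = 354025 - 304*37432/261 = 354025 - 11379328/261 = 81021197/261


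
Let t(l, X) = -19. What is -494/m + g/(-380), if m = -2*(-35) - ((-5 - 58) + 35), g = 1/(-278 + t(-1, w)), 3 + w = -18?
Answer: -27876371/5530140 ≈ -5.0408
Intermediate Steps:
w = -21 (w = -3 - 18 = -21)
g = -1/297 (g = 1/(-278 - 19) = 1/(-297) = -1/297 ≈ -0.0033670)
m = 98 (m = 70 - (-63 + 35) = 70 - 1*(-28) = 70 + 28 = 98)
-494/m + g/(-380) = -494/98 - 1/297/(-380) = -494*1/98 - 1/297*(-1/380) = -247/49 + 1/112860 = -27876371/5530140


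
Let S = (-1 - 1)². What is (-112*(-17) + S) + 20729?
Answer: 22637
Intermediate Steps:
S = 4 (S = (-2)² = 4)
(-112*(-17) + S) + 20729 = (-112*(-17) + 4) + 20729 = (1904 + 4) + 20729 = 1908 + 20729 = 22637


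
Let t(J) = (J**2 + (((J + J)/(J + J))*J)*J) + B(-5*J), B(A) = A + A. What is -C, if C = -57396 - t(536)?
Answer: 626628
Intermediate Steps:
B(A) = 2*A
t(J) = -10*J + 2*J**2 (t(J) = (J**2 + (((J + J)/(J + J))*J)*J) + 2*(-5*J) = (J**2 + (((2*J)/((2*J)))*J)*J) - 10*J = (J**2 + (((2*J)*(1/(2*J)))*J)*J) - 10*J = (J**2 + (1*J)*J) - 10*J = (J**2 + J*J) - 10*J = (J**2 + J**2) - 10*J = 2*J**2 - 10*J = -10*J + 2*J**2)
C = -626628 (C = -57396 - 2*536*(-5 + 536) = -57396 - 2*536*531 = -57396 - 1*569232 = -57396 - 569232 = -626628)
-C = -1*(-626628) = 626628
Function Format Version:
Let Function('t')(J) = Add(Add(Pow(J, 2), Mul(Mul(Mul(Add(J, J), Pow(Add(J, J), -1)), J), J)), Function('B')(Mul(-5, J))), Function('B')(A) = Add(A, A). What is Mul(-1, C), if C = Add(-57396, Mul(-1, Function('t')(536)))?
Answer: 626628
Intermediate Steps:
Function('B')(A) = Mul(2, A)
Function('t')(J) = Add(Mul(-10, J), Mul(2, Pow(J, 2))) (Function('t')(J) = Add(Add(Pow(J, 2), Mul(Mul(Mul(Add(J, J), Pow(Add(J, J), -1)), J), J)), Mul(2, Mul(-5, J))) = Add(Add(Pow(J, 2), Mul(Mul(Mul(Mul(2, J), Pow(Mul(2, J), -1)), J), J)), Mul(-10, J)) = Add(Add(Pow(J, 2), Mul(Mul(Mul(Mul(2, J), Mul(Rational(1, 2), Pow(J, -1))), J), J)), Mul(-10, J)) = Add(Add(Pow(J, 2), Mul(Mul(1, J), J)), Mul(-10, J)) = Add(Add(Pow(J, 2), Mul(J, J)), Mul(-10, J)) = Add(Add(Pow(J, 2), Pow(J, 2)), Mul(-10, J)) = Add(Mul(2, Pow(J, 2)), Mul(-10, J)) = Add(Mul(-10, J), Mul(2, Pow(J, 2))))
C = -626628 (C = Add(-57396, Mul(-1, Mul(2, 536, Add(-5, 536)))) = Add(-57396, Mul(-1, Mul(2, 536, 531))) = Add(-57396, Mul(-1, 569232)) = Add(-57396, -569232) = -626628)
Mul(-1, C) = Mul(-1, -626628) = 626628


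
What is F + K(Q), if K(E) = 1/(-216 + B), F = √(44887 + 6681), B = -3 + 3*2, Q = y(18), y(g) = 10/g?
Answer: -1/213 + 4*√3223 ≈ 227.08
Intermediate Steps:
Q = 5/9 (Q = 10/18 = 10*(1/18) = 5/9 ≈ 0.55556)
B = 3 (B = -3 + 6 = 3)
F = 4*√3223 (F = √51568 = 4*√3223 ≈ 227.09)
K(E) = -1/213 (K(E) = 1/(-216 + 3) = 1/(-213) = -1/213)
F + K(Q) = 4*√3223 - 1/213 = -1/213 + 4*√3223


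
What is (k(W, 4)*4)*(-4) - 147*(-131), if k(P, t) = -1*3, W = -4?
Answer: 19305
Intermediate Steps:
k(P, t) = -3
(k(W, 4)*4)*(-4) - 147*(-131) = -3*4*(-4) - 147*(-131) = -12*(-4) + 19257 = 48 + 19257 = 19305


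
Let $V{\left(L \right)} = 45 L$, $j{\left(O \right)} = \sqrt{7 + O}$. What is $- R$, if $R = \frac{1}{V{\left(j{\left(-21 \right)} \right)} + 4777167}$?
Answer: $\frac{i}{3 \left(- 1592389 i + 15 \sqrt{14}\right)} \approx -2.0933 \cdot 10^{-7} + 7.3779 \cdot 10^{-12} i$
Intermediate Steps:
$R = \frac{1}{4777167 + 45 i \sqrt{14}}$ ($R = \frac{1}{45 \sqrt{7 - 21} + 4777167} = \frac{1}{45 \sqrt{-14} + 4777167} = \frac{1}{45 i \sqrt{14} + 4777167} = \frac{1}{4777167 + 45 i \sqrt{14}} \approx 2.0933 \cdot 10^{-7} - 7.4 \cdot 10^{-12} i$)
$- R = - (\frac{1592389}{7607108191413} - \frac{5 i \sqrt{14}}{2535702730471}) = - \frac{1592389}{7607108191413} + \frac{5 i \sqrt{14}}{2535702730471}$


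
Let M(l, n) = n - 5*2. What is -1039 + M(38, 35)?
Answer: -1014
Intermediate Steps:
M(l, n) = -10 + n (M(l, n) = n - 10 = -10 + n)
-1039 + M(38, 35) = -1039 + (-10 + 35) = -1039 + 25 = -1014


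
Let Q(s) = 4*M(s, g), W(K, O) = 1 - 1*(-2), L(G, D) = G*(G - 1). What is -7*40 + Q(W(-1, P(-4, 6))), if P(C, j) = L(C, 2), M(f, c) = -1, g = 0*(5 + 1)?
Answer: -284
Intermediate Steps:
g = 0 (g = 0*6 = 0)
L(G, D) = G*(-1 + G)
P(C, j) = C*(-1 + C)
W(K, O) = 3 (W(K, O) = 1 + 2 = 3)
Q(s) = -4 (Q(s) = 4*(-1) = -4)
-7*40 + Q(W(-1, P(-4, 6))) = -7*40 - 4 = -280 - 4 = -284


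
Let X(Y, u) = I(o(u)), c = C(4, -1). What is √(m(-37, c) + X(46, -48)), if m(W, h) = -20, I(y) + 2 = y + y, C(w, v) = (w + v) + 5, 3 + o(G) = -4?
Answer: 6*I ≈ 6.0*I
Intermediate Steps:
o(G) = -7 (o(G) = -3 - 4 = -7)
C(w, v) = 5 + v + w (C(w, v) = (v + w) + 5 = 5 + v + w)
I(y) = -2 + 2*y (I(y) = -2 + (y + y) = -2 + 2*y)
c = 8 (c = 5 - 1 + 4 = 8)
X(Y, u) = -16 (X(Y, u) = -2 + 2*(-7) = -2 - 14 = -16)
√(m(-37, c) + X(46, -48)) = √(-20 - 16) = √(-36) = 6*I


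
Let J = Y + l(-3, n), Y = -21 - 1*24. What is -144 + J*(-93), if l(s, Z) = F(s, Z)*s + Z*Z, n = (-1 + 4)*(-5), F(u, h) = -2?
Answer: -17442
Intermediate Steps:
Y = -45 (Y = -21 - 24 = -45)
n = -15 (n = 3*(-5) = -15)
l(s, Z) = Z**2 - 2*s (l(s, Z) = -2*s + Z*Z = -2*s + Z**2 = Z**2 - 2*s)
J = 186 (J = -45 + ((-15)**2 - 2*(-3)) = -45 + (225 + 6) = -45 + 231 = 186)
-144 + J*(-93) = -144 + 186*(-93) = -144 - 17298 = -17442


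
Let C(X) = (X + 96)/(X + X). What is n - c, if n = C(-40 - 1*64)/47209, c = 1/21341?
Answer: -1206093/26194668994 ≈ -4.6043e-5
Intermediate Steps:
c = 1/21341 ≈ 4.6858e-5
C(X) = (96 + X)/(2*X) (C(X) = (96 + X)/((2*X)) = (96 + X)*(1/(2*X)) = (96 + X)/(2*X))
n = 1/1227434 (n = ((96 + (-40 - 1*64))/(2*(-40 - 1*64)))/47209 = ((96 + (-40 - 64))/(2*(-40 - 64)))*(1/47209) = ((1/2)*(96 - 104)/(-104))*(1/47209) = ((1/2)*(-1/104)*(-8))*(1/47209) = (1/26)*(1/47209) = 1/1227434 ≈ 8.1471e-7)
n - c = 1/1227434 - 1*1/21341 = 1/1227434 - 1/21341 = -1206093/26194668994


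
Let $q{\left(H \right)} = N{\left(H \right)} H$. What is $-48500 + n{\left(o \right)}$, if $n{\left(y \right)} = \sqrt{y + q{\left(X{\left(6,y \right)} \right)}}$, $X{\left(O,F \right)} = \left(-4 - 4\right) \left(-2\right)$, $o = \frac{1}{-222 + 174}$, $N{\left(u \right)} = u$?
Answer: $-48500 + \frac{\sqrt{36861}}{12} \approx -48484.0$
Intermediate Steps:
$o = - \frac{1}{48}$ ($o = \frac{1}{-48} = - \frac{1}{48} \approx -0.020833$)
$X{\left(O,F \right)} = 16$ ($X{\left(O,F \right)} = \left(-8\right) \left(-2\right) = 16$)
$q{\left(H \right)} = H^{2}$ ($q{\left(H \right)} = H H = H^{2}$)
$n{\left(y \right)} = \sqrt{256 + y}$ ($n{\left(y \right)} = \sqrt{y + 16^{2}} = \sqrt{y + 256} = \sqrt{256 + y}$)
$-48500 + n{\left(o \right)} = -48500 + \sqrt{256 - \frac{1}{48}} = -48500 + \sqrt{\frac{12287}{48}} = -48500 + \frac{\sqrt{36861}}{12}$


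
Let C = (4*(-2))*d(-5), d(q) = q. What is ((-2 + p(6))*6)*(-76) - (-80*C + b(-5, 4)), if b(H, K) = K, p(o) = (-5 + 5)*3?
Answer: 4108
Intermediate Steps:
p(o) = 0 (p(o) = 0*3 = 0)
C = 40 (C = (4*(-2))*(-5) = -8*(-5) = 40)
((-2 + p(6))*6)*(-76) - (-80*C + b(-5, 4)) = ((-2 + 0)*6)*(-76) - (-80*40 + 4) = -2*6*(-76) - (-3200 + 4) = -12*(-76) - 1*(-3196) = 912 + 3196 = 4108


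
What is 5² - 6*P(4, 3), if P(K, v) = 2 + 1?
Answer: 7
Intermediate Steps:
P(K, v) = 3
5² - 6*P(4, 3) = 5² - 6*3 = 25 - 18 = 7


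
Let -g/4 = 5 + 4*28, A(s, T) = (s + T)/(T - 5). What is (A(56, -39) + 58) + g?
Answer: -18057/44 ≈ -410.39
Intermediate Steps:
A(s, T) = (T + s)/(-5 + T)
g = -468 (g = -4*(5 + 4*28) = -4*(5 + 112) = -4*117 = -468)
(A(56, -39) + 58) + g = ((-39 + 56)/(-5 - 39) + 58) - 468 = (17/(-44) + 58) - 468 = (-1/44*17 + 58) - 468 = (-17/44 + 58) - 468 = 2535/44 - 468 = -18057/44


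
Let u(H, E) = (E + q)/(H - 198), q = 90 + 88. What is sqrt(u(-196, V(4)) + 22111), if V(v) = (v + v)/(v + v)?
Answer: sqrt(3432352670)/394 ≈ 148.70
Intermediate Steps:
q = 178
V(v) = 1 (V(v) = (2*v)/((2*v)) = (2*v)*(1/(2*v)) = 1)
u(H, E) = (178 + E)/(-198 + H) (u(H, E) = (E + 178)/(H - 198) = (178 + E)/(-198 + H))
sqrt(u(-196, V(4)) + 22111) = sqrt((178 + 1)/(-198 - 196) + 22111) = sqrt(179/(-394) + 22111) = sqrt(-1/394*179 + 22111) = sqrt(-179/394 + 22111) = sqrt(8711555/394) = sqrt(3432352670)/394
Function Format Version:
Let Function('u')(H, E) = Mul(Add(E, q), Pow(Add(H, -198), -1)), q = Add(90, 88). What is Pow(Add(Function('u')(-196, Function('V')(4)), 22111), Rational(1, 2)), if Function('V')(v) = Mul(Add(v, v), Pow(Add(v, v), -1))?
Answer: Mul(Rational(1, 394), Pow(3432352670, Rational(1, 2))) ≈ 148.70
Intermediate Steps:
q = 178
Function('V')(v) = 1 (Function('V')(v) = Mul(Mul(2, v), Pow(Mul(2, v), -1)) = Mul(Mul(2, v), Mul(Rational(1, 2), Pow(v, -1))) = 1)
Function('u')(H, E) = Mul(Pow(Add(-198, H), -1), Add(178, E)) (Function('u')(H, E) = Mul(Add(E, 178), Pow(Add(H, -198), -1)) = Mul(Add(178, E), Pow(Add(-198, H), -1)) = Mul(Pow(Add(-198, H), -1), Add(178, E)))
Pow(Add(Function('u')(-196, Function('V')(4)), 22111), Rational(1, 2)) = Pow(Add(Mul(Pow(Add(-198, -196), -1), Add(178, 1)), 22111), Rational(1, 2)) = Pow(Add(Mul(Pow(-394, -1), 179), 22111), Rational(1, 2)) = Pow(Add(Mul(Rational(-1, 394), 179), 22111), Rational(1, 2)) = Pow(Add(Rational(-179, 394), 22111), Rational(1, 2)) = Pow(Rational(8711555, 394), Rational(1, 2)) = Mul(Rational(1, 394), Pow(3432352670, Rational(1, 2)))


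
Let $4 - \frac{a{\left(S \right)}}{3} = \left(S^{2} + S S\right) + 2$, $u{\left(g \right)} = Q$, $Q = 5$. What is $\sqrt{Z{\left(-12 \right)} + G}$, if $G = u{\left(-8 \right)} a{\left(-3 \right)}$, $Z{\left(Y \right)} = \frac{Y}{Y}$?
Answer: $i \sqrt{239} \approx 15.46 i$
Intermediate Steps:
$Z{\left(Y \right)} = 1$
$u{\left(g \right)} = 5$
$a{\left(S \right)} = 6 - 6 S^{2}$ ($a{\left(S \right)} = 12 - 3 \left(\left(S^{2} + S S\right) + 2\right) = 12 - 3 \left(\left(S^{2} + S^{2}\right) + 2\right) = 12 - 3 \left(2 S^{2} + 2\right) = 12 - 3 \left(2 + 2 S^{2}\right) = 12 - \left(6 + 6 S^{2}\right) = 6 - 6 S^{2}$)
$G = -240$ ($G = 5 \left(6 - 6 \left(-3\right)^{2}\right) = 5 \left(6 - 54\right) = 5 \left(-48\right) = -240$)
$\sqrt{Z{\left(-12 \right)} + G} = \sqrt{1 - 240} = \sqrt{-239} = i \sqrt{239}$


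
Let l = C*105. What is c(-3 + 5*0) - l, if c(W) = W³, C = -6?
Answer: 603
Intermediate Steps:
l = -630 (l = -6*105 = -630)
c(-3 + 5*0) - l = (-3 + 5*0)³ - 1*(-630) = (-3 + 0)³ + 630 = (-3)³ + 630 = -27 + 630 = 603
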